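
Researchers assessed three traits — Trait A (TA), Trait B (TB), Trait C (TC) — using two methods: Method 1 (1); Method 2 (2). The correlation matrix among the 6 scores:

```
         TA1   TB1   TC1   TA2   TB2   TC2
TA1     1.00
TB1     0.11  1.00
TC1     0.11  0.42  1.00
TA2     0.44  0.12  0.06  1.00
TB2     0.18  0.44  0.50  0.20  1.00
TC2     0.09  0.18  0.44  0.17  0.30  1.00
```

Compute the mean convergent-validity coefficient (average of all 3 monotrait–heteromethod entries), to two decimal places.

0.44

Convergent values: 0.44, 0.44, 0.44; mean = 1.32/3 = 0.44.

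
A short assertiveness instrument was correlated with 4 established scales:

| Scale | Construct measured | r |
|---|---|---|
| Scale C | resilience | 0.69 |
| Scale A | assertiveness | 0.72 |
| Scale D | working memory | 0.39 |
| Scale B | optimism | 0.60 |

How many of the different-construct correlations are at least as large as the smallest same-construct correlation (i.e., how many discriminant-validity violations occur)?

Convergent (same construct = assertiveness): Scale A.
Smallest convergent = 0.72. Discriminant values: 0.69, 0.39, 0.60; count ≥ 0.72 → 0.

0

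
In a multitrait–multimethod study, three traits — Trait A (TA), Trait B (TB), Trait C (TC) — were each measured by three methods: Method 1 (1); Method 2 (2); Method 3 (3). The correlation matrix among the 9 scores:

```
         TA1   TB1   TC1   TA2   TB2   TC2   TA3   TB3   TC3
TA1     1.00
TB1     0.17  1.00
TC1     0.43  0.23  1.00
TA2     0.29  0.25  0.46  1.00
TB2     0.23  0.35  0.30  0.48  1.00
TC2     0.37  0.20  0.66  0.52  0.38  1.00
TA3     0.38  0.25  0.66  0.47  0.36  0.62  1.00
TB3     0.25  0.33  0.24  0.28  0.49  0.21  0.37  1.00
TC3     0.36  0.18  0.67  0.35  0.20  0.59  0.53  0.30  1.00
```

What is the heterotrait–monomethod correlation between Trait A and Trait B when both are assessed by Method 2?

0.48

Different traits, same method: r(TA2, TB2) = 0.48.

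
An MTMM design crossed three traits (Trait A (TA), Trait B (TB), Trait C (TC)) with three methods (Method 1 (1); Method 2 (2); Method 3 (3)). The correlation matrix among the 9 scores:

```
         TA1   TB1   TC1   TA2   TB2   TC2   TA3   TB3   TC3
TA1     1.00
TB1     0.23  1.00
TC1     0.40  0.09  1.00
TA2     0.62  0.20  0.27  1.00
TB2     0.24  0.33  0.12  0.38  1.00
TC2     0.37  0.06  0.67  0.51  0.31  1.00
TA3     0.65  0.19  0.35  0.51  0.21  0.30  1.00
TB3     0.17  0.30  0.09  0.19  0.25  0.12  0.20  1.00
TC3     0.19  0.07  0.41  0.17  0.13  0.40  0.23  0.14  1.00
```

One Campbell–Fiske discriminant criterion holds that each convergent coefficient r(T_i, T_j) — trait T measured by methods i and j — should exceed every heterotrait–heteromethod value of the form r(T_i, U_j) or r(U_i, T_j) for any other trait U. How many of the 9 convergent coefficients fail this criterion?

0

Each convergent coefficient versus the relevant comparison correlations:
TA (methods 1·2): 0.62 vs {0.24, 0.20, 0.37, 0.27} → pass.
TA (methods 1·3): 0.65 vs {0.17, 0.19, 0.19, 0.35} → pass.
TA (methods 2·3): 0.51 vs {0.19, 0.21, 0.17, 0.30} → pass.
TB (methods 1·2): 0.33 vs {0.20, 0.24, 0.06, 0.12} → pass.
TB (methods 1·3): 0.30 vs {0.19, 0.17, 0.07, 0.09} → pass.
TB (methods 2·3): 0.25 vs {0.21, 0.19, 0.13, 0.12} → pass.
TC (methods 1·2): 0.67 vs {0.27, 0.37, 0.12, 0.06} → pass.
TC (methods 1·3): 0.41 vs {0.35, 0.19, 0.09, 0.07} → pass.
TC (methods 2·3): 0.40 vs {0.30, 0.17, 0.12, 0.13} → pass.
0 of 9 fail.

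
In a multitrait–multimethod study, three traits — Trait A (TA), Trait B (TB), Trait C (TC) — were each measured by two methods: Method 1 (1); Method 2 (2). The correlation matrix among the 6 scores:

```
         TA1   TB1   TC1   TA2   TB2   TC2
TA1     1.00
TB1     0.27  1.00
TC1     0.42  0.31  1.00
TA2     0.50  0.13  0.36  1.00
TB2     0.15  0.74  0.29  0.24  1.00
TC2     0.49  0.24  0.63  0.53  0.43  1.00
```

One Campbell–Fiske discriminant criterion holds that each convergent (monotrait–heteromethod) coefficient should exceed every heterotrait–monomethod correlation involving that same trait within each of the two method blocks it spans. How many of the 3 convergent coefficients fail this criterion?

Each convergent coefficient versus the relevant comparison correlations:
TA (methods 1·2): 0.50 vs {0.27, 0.24, 0.42, 0.53} → fail.
TB (methods 1·2): 0.74 vs {0.27, 0.24, 0.31, 0.43} → pass.
TC (methods 1·2): 0.63 vs {0.42, 0.53, 0.31, 0.43} → pass.
1 of 3 fail.

1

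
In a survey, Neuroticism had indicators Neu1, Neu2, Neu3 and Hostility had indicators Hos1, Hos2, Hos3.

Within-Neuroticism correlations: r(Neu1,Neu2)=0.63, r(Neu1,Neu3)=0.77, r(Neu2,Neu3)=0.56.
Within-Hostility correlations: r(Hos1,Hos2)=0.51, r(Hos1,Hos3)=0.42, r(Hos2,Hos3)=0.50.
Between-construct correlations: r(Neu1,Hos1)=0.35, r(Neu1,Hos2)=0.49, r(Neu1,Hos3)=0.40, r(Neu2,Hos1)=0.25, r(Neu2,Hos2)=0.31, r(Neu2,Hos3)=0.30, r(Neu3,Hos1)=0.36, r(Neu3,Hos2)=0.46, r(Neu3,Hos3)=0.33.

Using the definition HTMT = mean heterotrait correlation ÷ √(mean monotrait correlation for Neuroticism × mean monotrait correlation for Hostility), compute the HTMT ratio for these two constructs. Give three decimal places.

0.647

Mean heterotrait r = 3.25/9 = 0.3611.
Mean within-Neu = 1.96/3 = 0.6533; mean within-Hos = 1.43/3 = 0.4767.
Geometric mean = √(0.6533 × 0.4767) = 0.5581.
HTMT = 0.3611 / 0.5581 = 0.647.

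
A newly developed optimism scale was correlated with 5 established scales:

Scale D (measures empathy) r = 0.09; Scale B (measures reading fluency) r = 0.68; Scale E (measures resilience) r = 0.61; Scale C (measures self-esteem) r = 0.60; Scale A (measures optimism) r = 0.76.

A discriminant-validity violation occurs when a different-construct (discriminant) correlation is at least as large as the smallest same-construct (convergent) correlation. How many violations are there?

Convergent (same construct = optimism): Scale A.
Smallest convergent = 0.76. Discriminant values: 0.09, 0.68, 0.61, 0.60; count ≥ 0.76 → 0.

0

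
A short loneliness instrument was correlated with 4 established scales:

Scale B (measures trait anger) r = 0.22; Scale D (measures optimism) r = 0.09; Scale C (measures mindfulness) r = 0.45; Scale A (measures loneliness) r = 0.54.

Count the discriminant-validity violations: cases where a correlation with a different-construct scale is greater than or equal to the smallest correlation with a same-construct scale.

0

Convergent (same construct = loneliness): Scale A.
Smallest convergent = 0.54. Discriminant values: 0.22, 0.09, 0.45; count ≥ 0.54 → 0.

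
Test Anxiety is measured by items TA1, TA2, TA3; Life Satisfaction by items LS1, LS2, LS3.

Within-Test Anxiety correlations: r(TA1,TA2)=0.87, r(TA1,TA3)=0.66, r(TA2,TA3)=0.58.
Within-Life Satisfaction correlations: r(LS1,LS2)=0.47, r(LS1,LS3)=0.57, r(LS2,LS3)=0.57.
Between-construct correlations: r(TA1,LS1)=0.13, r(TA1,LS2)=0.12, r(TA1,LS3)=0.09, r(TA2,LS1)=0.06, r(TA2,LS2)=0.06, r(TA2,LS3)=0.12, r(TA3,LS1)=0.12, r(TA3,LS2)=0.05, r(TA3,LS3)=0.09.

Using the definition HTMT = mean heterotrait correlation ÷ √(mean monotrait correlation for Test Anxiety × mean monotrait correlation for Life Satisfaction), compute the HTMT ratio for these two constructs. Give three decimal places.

0.152

Mean between = 0.84/9 = 0.0933.
Mean within-TA = 2.11/3 = 0.7033; mean within-LS = 1.61/3 = 0.5367.
Geometric mean = √(0.7033 × 0.5367) = 0.6144.
HTMT = 0.0933 / 0.6144 = 0.152.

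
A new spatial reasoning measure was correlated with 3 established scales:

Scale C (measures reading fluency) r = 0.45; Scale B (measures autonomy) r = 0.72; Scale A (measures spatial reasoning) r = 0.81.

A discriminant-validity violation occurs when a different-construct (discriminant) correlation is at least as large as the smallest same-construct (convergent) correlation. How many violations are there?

Convergent (same construct = spatial reasoning): Scale A.
Smallest convergent = 0.81. Discriminant values: 0.45, 0.72; count ≥ 0.81 → 0.

0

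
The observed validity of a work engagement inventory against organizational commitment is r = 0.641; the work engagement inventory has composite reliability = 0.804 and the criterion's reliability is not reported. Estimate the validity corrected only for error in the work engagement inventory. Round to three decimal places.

0.715

Single correction: r_c = r_obs / √r_xx = 0.641 / √0.804 = 0.641 / 0.8967 ≈ 0.715.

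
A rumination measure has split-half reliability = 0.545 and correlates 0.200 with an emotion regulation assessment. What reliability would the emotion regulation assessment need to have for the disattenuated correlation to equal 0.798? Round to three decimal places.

0.115

r_true = r_obs / √(r_xx · r_yy) ⇒ 0.798 = 0.200 / √(0.545 · r_yy).
√(0.545 · r_yy) = 0.200 / 0.798 = 0.2506; 0.545 · r_yy = 0.0628; r_yy = 0.0628 / 0.545 ≈ 0.115.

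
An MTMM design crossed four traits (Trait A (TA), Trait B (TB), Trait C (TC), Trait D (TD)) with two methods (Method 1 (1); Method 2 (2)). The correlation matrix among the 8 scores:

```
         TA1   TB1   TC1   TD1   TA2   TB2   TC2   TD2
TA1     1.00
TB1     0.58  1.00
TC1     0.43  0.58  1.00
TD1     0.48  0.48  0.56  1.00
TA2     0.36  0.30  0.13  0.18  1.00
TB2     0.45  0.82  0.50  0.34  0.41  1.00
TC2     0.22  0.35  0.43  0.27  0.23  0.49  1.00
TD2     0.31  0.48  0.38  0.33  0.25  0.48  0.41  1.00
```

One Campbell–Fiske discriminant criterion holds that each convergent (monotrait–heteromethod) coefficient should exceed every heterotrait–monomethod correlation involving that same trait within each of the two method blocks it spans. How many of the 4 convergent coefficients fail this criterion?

Checking each validity diagonal entry against its comparison values:
TA (methods 1·2): 0.36 vs {0.58, 0.41, 0.43, 0.23, 0.48, 0.25} → fail.
TB (methods 1·2): 0.82 vs {0.58, 0.41, 0.58, 0.49, 0.48, 0.48} → pass.
TC (methods 1·2): 0.43 vs {0.43, 0.23, 0.58, 0.49, 0.56, 0.41} → fail.
TD (methods 1·2): 0.33 vs {0.48, 0.25, 0.48, 0.48, 0.56, 0.41} → fail.
3 of 4 fail.

3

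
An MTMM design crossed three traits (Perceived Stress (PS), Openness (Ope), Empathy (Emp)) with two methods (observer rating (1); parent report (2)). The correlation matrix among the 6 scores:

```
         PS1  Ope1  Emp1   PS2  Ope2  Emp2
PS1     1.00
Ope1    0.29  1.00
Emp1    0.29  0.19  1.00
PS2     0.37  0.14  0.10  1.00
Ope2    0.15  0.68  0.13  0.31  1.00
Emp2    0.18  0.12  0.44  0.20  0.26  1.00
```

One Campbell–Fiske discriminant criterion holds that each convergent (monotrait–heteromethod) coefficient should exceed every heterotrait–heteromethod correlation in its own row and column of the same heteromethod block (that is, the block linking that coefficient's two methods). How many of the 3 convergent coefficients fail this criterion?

Each convergent coefficient versus the relevant comparison correlations:
PS (methods 1·2): 0.37 vs {0.15, 0.14, 0.18, 0.10} → pass.
Ope (methods 1·2): 0.68 vs {0.14, 0.15, 0.12, 0.13} → pass.
Emp (methods 1·2): 0.44 vs {0.10, 0.18, 0.13, 0.12} → pass.
0 of 3 fail.

0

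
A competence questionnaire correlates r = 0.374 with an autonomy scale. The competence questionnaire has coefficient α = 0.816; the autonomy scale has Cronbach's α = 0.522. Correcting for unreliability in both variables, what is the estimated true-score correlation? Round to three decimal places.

r_true = r_obs / √(r_xx · r_yy) = 0.374 / √(0.816 × 0.522) = 0.374 / √0.425952 = 0.374 / 0.6526 ≈ 0.573.

0.573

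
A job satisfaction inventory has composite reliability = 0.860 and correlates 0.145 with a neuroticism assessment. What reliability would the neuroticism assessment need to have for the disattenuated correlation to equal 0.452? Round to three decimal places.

r_true = r_obs / √(r_xx · r_yy) ⇒ 0.452 = 0.145 / √(0.860 · r_yy).
√(0.860 · r_yy) = 0.145 / 0.452 = 0.3208; 0.860 · r_yy = 0.1029; r_yy = 0.1029 / 0.860 ≈ 0.120.

0.120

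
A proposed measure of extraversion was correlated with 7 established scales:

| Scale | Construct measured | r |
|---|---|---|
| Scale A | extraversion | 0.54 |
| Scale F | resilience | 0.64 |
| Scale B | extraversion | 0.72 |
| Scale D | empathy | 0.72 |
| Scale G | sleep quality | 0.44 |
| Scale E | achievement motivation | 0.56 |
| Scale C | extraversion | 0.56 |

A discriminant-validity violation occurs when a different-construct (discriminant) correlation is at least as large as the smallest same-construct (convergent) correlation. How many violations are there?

3

Convergent (same construct = extraversion): Scale A, Scale B, Scale C.
Smallest convergent = 0.54. Discriminant values: 0.64, 0.72, 0.44, 0.56; count ≥ 0.54 → 3.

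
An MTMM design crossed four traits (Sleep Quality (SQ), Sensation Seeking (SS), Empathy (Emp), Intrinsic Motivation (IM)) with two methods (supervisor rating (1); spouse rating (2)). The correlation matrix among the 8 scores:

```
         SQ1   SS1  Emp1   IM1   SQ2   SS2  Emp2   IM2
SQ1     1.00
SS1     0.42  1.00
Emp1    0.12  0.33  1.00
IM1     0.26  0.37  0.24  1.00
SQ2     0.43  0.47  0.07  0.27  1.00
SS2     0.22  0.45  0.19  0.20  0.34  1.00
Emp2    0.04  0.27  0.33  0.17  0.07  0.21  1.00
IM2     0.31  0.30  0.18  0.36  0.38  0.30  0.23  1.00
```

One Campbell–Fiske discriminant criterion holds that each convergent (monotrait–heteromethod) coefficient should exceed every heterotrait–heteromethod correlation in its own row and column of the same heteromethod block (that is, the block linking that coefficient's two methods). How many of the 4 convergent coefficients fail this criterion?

Each convergent coefficient versus the relevant comparison correlations:
SQ (methods 1·2): 0.43 vs {0.22, 0.47, 0.04, 0.07, 0.31, 0.27} → fail.
SS (methods 1·2): 0.45 vs {0.47, 0.22, 0.27, 0.19, 0.30, 0.20} → fail.
Emp (methods 1·2): 0.33 vs {0.07, 0.04, 0.19, 0.27, 0.18, 0.17} → pass.
IM (methods 1·2): 0.36 vs {0.27, 0.31, 0.20, 0.30, 0.17, 0.18} → pass.
2 of 4 fail.

2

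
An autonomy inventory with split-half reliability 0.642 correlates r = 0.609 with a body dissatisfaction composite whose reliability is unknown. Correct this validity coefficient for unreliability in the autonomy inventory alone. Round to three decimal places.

Single correction: r_c = r_obs / √r_xx = 0.609 / √0.642 = 0.609 / 0.8012 ≈ 0.760.

0.760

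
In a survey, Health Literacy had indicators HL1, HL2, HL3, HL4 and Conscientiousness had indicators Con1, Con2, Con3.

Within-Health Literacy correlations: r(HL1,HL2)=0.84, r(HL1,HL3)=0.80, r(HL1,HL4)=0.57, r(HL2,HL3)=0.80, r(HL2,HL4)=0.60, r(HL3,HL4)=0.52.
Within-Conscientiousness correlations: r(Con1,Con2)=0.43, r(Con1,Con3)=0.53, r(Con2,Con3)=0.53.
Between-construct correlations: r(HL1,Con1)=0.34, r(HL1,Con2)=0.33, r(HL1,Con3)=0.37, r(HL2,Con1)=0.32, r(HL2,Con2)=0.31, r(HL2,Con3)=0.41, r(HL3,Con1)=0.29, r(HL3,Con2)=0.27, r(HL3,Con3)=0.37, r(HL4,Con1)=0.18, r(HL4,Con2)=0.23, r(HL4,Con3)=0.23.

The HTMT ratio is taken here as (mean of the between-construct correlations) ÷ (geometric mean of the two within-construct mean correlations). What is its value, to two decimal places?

0.52

Between-construct mean = 3.65/12 = 0.3042.
Mean within-HL = 4.13/6 = 0.6883; mean within-Con = 1.49/3 = 0.4967.
Geometric mean = √(0.6883 × 0.4967) = 0.5847.
HTMT = 0.3042 / 0.5847 = 0.52.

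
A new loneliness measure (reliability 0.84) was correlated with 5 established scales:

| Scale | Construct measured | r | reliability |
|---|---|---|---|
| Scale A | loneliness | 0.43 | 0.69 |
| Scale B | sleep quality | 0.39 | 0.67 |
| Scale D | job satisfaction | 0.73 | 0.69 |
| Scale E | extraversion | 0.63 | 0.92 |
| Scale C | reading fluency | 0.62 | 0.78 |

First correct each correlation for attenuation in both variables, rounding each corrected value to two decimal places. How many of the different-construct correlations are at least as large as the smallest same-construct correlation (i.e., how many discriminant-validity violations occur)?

3

Disattenuated r (r / √(r_scale · r_new)):
  Scale A (conv): 0.43 / √(0.69·0.84) = 0.56
  Scale B (disc): 0.39 / √(0.67·0.84) = 0.52
  Scale D (disc): 0.73 / √(0.69·0.84) = 0.96
  Scale E (disc): 0.63 / √(0.92·0.84) = 0.72
  Scale C (disc): 0.62 / √(0.78·0.84) = 0.77
Smallest convergent = 0.56. Discriminant values: 0.52, 0.96, 0.72, 0.77; count ≥ 0.56 → 3.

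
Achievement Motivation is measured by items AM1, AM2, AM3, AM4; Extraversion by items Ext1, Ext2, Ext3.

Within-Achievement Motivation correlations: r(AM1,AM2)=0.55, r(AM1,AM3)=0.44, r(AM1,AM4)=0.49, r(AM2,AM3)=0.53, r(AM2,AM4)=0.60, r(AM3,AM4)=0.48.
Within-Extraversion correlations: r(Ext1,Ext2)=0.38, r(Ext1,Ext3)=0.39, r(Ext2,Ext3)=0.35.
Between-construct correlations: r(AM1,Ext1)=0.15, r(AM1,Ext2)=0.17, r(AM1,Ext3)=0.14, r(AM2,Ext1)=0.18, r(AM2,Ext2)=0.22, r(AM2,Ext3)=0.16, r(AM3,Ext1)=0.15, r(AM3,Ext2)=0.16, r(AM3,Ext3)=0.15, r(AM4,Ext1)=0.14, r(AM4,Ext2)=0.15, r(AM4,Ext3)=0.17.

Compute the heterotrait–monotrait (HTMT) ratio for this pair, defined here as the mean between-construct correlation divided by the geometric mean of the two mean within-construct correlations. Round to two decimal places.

0.37

Mean between = 1.94/12 = 0.1617.
Mean within-AM = 3.09/6 = 0.5150; mean within-Ext = 1.12/3 = 0.3733.
Geometric mean = √(0.5150 × 0.3733) = 0.4385.
HTMT = 0.1617 / 0.4385 = 0.37.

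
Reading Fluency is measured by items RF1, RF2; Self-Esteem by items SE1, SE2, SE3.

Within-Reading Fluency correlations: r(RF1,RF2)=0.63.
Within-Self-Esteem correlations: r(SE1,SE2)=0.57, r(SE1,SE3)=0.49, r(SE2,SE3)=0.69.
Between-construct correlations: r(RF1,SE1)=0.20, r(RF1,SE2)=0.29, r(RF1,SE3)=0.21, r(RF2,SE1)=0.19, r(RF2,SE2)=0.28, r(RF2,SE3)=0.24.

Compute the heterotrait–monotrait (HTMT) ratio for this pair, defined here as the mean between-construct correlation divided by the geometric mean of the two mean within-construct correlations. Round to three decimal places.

0.388

Mean between = 1.41/6 = 0.2350.
Mean within-RF = 0.63/1 = 0.6300; mean within-SE = 1.75/3 = 0.5833.
Geometric mean = √(0.6300 × 0.5833) = 0.6062.
HTMT = 0.2350 / 0.6062 = 0.388.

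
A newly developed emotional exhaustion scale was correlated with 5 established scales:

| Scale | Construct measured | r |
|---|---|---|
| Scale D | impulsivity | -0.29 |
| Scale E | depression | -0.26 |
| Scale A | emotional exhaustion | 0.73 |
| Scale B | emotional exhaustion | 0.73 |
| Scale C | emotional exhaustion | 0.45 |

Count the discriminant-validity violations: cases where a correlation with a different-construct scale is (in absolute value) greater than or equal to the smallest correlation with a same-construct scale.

Convergent (same construct = emotional exhaustion): Scale A, Scale B, Scale C.
Smallest convergent = 0.45. Discriminant |r|: 0.29, 0.26; count ≥ 0.45 → 0.

0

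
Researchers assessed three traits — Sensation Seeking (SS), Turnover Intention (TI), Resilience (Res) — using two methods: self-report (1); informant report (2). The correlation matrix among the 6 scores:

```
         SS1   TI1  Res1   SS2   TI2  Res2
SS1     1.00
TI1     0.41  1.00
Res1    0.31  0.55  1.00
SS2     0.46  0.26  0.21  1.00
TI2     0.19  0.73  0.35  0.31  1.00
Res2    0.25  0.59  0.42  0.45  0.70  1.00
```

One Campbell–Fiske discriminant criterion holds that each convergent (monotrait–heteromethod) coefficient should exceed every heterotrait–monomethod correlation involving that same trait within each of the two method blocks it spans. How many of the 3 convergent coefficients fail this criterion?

1

Each convergent coefficient versus the relevant comparison correlations:
SS (methods 1·2): 0.46 vs {0.41, 0.31, 0.31, 0.45} → pass.
TI (methods 1·2): 0.73 vs {0.41, 0.31, 0.55, 0.70} → pass.
Res (methods 1·2): 0.42 vs {0.31, 0.45, 0.55, 0.70} → fail.
1 of 3 fail.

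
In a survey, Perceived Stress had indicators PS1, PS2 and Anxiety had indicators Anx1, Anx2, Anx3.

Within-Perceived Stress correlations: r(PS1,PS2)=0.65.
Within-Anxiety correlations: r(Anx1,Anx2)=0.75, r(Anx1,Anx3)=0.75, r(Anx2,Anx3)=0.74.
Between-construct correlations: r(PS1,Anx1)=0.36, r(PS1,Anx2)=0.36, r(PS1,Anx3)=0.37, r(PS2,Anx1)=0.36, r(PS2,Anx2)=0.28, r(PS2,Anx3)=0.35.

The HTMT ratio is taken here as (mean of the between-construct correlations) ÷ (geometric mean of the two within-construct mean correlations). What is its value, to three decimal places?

Mean heterotrait r = 2.08/6 = 0.3467.
Mean within-PS = 0.65/1 = 0.6500; mean within-Anx = 2.24/3 = 0.7467.
Geometric mean = √(0.6500 × 0.7467) = 0.6967.
HTMT = 0.3467 / 0.6967 = 0.498.

0.498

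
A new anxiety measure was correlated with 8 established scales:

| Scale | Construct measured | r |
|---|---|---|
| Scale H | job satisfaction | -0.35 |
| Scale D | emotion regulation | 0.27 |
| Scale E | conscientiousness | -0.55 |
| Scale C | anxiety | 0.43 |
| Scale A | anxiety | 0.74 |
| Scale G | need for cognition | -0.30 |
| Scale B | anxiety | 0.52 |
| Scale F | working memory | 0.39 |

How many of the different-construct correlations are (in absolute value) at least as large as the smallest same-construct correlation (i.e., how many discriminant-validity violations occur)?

Convergent (same construct = anxiety): Scale C, Scale A, Scale B.
Smallest convergent = 0.43. Discriminant |r|: 0.35, 0.27, 0.55, 0.30, 0.39; count ≥ 0.43 → 1.

1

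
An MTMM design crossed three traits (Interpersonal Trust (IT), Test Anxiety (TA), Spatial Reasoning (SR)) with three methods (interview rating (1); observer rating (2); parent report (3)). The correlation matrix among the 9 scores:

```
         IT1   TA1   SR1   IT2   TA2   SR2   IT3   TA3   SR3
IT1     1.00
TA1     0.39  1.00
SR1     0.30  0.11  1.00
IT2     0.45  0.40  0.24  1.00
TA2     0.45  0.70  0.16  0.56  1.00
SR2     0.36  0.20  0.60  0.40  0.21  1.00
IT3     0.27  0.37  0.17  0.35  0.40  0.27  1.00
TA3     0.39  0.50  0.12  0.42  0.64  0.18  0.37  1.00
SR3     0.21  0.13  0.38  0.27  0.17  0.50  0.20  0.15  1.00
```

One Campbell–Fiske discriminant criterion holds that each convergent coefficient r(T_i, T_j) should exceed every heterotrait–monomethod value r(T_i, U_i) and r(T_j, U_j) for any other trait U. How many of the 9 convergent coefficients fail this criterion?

Each convergent coefficient versus the relevant comparison correlations:
IT (methods 1·2): 0.45 vs {0.39, 0.56, 0.30, 0.40} → fail.
IT (methods 1·3): 0.27 vs {0.39, 0.37, 0.30, 0.20} → fail.
IT (methods 2·3): 0.35 vs {0.56, 0.37, 0.40, 0.20} → fail.
TA (methods 1·2): 0.70 vs {0.39, 0.56, 0.11, 0.21} → pass.
TA (methods 1·3): 0.50 vs {0.39, 0.37, 0.11, 0.15} → pass.
TA (methods 2·3): 0.64 vs {0.56, 0.37, 0.21, 0.15} → pass.
SR (methods 1·2): 0.60 vs {0.30, 0.40, 0.11, 0.21} → pass.
SR (methods 1·3): 0.38 vs {0.30, 0.20, 0.11, 0.15} → pass.
SR (methods 2·3): 0.50 vs {0.40, 0.20, 0.21, 0.15} → pass.
3 of 9 fail.

3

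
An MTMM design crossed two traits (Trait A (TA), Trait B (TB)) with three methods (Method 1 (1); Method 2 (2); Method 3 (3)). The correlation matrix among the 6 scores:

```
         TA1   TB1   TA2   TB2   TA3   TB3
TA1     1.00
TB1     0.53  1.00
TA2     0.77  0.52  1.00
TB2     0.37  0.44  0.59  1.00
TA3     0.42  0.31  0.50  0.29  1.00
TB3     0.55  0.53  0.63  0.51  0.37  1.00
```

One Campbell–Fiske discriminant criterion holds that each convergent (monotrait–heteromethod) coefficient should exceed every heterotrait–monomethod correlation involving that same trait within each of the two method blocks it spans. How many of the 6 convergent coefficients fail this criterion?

5

Each convergent coefficient versus the relevant comparison correlations:
TA (methods 1·2): 0.77 vs {0.53, 0.59} → pass.
TA (methods 1·3): 0.42 vs {0.53, 0.37} → fail.
TA (methods 2·3): 0.50 vs {0.59, 0.37} → fail.
TB (methods 1·2): 0.44 vs {0.53, 0.59} → fail.
TB (methods 1·3): 0.53 vs {0.53, 0.37} → fail.
TB (methods 2·3): 0.51 vs {0.59, 0.37} → fail.
5 of 6 fail.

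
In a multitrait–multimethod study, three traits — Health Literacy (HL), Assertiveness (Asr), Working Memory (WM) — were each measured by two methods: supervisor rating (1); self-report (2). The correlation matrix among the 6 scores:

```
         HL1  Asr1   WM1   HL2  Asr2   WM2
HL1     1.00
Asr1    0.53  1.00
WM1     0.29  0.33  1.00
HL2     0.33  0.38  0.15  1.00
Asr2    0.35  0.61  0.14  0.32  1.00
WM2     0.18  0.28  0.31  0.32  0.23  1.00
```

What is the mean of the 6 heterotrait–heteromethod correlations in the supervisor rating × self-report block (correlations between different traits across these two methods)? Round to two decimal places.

0.25

HTHM values (method 1 × method 2): 0.35, 0.18, 0.38, 0.28, 0.15, 0.14; mean = 1.48/6 = 0.25.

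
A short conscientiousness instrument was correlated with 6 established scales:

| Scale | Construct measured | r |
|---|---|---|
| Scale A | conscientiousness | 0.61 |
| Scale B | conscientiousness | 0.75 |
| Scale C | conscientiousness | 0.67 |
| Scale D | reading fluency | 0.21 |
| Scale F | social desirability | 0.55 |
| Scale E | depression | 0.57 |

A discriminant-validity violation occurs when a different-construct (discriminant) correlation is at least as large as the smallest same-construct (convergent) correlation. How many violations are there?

0

Convergent (same construct = conscientiousness): Scale A, Scale B, Scale C.
Smallest convergent = 0.61. Discriminant values: 0.21, 0.55, 0.57; count ≥ 0.61 → 0.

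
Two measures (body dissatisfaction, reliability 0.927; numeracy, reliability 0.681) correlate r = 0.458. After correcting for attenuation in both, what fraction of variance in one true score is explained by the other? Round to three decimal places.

0.332

Disattenuated r = 0.458 / √(0.927 × 0.681) = 0.458 / 0.7945 = 0.5765.
Shared true-score variance = 0.5765² = 0.3324 ≈ 0.332.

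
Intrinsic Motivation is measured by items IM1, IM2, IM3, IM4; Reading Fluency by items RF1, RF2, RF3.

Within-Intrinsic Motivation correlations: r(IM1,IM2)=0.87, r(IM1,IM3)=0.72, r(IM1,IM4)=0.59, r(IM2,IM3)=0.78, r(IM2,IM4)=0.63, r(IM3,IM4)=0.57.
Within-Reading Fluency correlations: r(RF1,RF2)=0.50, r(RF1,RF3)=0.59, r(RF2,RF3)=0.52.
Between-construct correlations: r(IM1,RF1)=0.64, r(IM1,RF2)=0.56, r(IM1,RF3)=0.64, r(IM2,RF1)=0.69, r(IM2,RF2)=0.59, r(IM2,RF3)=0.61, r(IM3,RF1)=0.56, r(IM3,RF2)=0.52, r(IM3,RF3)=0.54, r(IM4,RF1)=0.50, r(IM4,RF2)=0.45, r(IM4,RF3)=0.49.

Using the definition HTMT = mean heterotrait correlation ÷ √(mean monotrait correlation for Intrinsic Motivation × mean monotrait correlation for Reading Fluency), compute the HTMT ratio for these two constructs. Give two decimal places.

Mean between = 6.79/12 = 0.5658.
Mean within-IM = 4.16/6 = 0.6933; mean within-RF = 1.61/3 = 0.5367.
Geometric mean = √(0.6933 × 0.5367) = 0.6100.
HTMT = 0.5658 / 0.6100 = 0.93.

0.93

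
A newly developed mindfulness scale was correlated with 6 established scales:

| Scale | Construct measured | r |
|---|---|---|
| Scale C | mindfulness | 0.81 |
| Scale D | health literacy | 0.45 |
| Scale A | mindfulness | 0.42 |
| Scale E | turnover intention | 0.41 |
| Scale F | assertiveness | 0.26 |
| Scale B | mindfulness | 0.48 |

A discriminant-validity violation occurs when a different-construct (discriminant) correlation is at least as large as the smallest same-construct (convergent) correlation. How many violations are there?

1

Convergent (same construct = mindfulness): Scale C, Scale A, Scale B.
Smallest convergent = 0.42. Discriminant values: 0.45, 0.41, 0.26; count ≥ 0.42 → 1.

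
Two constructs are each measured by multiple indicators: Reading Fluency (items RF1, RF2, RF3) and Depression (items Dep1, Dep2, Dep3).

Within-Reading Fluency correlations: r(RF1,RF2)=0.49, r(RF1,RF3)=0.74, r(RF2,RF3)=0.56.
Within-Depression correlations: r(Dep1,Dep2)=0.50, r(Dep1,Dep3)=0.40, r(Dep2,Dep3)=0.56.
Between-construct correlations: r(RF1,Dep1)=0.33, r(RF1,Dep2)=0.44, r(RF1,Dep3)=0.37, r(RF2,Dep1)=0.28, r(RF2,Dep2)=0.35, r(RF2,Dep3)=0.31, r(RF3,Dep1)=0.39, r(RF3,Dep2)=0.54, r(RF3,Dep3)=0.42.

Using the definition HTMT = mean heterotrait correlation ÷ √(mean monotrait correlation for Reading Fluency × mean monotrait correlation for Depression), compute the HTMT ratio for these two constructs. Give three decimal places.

0.707

Between-construct mean = 3.43/9 = 0.3811.
Mean within-RF = 1.79/3 = 0.5967; mean within-Dep = 1.46/3 = 0.4867.
Geometric mean = √(0.5967 × 0.4867) = 0.5389.
HTMT = 0.3811 / 0.5389 = 0.707.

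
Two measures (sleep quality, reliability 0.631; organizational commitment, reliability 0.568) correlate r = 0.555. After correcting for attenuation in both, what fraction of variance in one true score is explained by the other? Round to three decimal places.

0.859

Disattenuated r = 0.555 / √(0.631 × 0.568) = 0.555 / 0.5987 = 0.9270.
Shared true-score variance = 0.9270² = 0.8593 ≈ 0.859.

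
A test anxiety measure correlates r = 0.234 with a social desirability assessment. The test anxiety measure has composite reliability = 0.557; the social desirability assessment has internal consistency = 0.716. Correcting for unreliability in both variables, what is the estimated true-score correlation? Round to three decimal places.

r_true = r_obs / √(r_xx · r_yy) = 0.234 / √(0.557 × 0.716) = 0.234 / √0.398812 = 0.234 / 0.6315 ≈ 0.371.

0.371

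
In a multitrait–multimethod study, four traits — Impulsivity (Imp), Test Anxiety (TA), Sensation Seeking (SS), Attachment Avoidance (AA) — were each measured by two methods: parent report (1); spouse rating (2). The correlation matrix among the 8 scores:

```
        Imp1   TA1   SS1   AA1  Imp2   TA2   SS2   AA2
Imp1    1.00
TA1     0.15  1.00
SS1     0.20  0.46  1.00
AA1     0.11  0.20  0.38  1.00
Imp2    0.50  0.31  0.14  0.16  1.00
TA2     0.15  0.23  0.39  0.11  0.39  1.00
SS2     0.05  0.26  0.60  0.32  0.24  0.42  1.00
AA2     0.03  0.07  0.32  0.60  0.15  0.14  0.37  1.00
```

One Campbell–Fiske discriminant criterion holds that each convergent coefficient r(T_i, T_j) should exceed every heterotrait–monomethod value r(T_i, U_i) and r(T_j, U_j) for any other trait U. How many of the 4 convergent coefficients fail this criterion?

1

Convergent coefficients and their comparison sets:
Imp (methods 1·2): 0.50 vs {0.15, 0.39, 0.20, 0.24, 0.11, 0.15} → pass.
TA (methods 1·2): 0.23 vs {0.15, 0.39, 0.46, 0.42, 0.20, 0.14} → fail.
SS (methods 1·2): 0.60 vs {0.20, 0.24, 0.46, 0.42, 0.38, 0.37} → pass.
AA (methods 1·2): 0.60 vs {0.11, 0.15, 0.20, 0.14, 0.38, 0.37} → pass.
1 of 4 fail.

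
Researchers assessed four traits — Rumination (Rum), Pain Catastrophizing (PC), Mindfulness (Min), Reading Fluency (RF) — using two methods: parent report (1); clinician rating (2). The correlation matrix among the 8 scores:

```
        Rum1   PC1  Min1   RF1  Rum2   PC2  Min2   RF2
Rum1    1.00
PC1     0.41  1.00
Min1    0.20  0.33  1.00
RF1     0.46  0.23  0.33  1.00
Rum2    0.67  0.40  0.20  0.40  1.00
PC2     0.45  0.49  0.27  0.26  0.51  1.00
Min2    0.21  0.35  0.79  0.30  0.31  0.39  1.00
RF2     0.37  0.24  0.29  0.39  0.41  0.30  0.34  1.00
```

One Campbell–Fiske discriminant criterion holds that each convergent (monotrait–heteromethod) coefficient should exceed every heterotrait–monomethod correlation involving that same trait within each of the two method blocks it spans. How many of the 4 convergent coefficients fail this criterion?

Checking each validity diagonal entry against its comparison values:
Rum (methods 1·2): 0.67 vs {0.41, 0.51, 0.20, 0.31, 0.46, 0.41} → pass.
PC (methods 1·2): 0.49 vs {0.41, 0.51, 0.33, 0.39, 0.23, 0.30} → fail.
Min (methods 1·2): 0.79 vs {0.20, 0.31, 0.33, 0.39, 0.33, 0.34} → pass.
RF (methods 1·2): 0.39 vs {0.46, 0.41, 0.23, 0.30, 0.33, 0.34} → fail.
2 of 4 fail.

2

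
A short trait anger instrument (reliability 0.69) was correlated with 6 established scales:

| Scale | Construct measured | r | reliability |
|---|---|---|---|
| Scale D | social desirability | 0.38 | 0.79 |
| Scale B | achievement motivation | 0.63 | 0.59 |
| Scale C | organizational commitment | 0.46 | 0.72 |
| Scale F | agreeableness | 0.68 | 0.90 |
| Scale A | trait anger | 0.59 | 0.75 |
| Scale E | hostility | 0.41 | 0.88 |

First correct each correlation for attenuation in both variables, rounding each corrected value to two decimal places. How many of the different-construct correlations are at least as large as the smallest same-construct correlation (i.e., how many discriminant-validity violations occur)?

2

Disattenuated r (r / √(r_scale · r_new)):
  Scale D (disc): 0.38 / √(0.79·0.69) = 0.51
  Scale B (disc): 0.63 / √(0.59·0.69) = 0.99
  Scale C (disc): 0.46 / √(0.72·0.69) = 0.65
  Scale F (disc): 0.68 / √(0.90·0.69) = 0.86
  Scale A (conv): 0.59 / √(0.75·0.69) = 0.82
  Scale E (disc): 0.41 / √(0.88·0.69) = 0.53
Smallest convergent = 0.82. Discriminant values: 0.51, 0.99, 0.65, 0.86, 0.53; count ≥ 0.82 → 2.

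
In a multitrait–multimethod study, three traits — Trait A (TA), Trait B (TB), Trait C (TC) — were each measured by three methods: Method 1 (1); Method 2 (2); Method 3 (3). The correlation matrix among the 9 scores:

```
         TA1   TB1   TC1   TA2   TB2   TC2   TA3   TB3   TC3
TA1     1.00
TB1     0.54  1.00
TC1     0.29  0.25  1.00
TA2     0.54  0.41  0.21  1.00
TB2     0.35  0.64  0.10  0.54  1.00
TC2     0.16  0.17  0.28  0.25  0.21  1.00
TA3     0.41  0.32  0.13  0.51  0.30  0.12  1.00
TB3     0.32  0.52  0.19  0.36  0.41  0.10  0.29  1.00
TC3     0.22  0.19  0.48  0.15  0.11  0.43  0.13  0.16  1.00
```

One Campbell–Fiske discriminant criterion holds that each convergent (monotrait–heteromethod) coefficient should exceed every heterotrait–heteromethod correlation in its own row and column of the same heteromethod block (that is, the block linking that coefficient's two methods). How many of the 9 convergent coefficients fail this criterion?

Convergent coefficients and their comparison sets:
TA (methods 1·2): 0.54 vs {0.35, 0.41, 0.16, 0.21} → pass.
TA (methods 1·3): 0.41 vs {0.32, 0.32, 0.22, 0.13} → pass.
TA (methods 2·3): 0.51 vs {0.36, 0.30, 0.15, 0.12} → pass.
TB (methods 1·2): 0.64 vs {0.41, 0.35, 0.17, 0.10} → pass.
TB (methods 1·3): 0.52 vs {0.32, 0.32, 0.19, 0.19} → pass.
TB (methods 2·3): 0.41 vs {0.30, 0.36, 0.11, 0.10} → pass.
TC (methods 1·2): 0.28 vs {0.21, 0.16, 0.10, 0.17} → pass.
TC (methods 1·3): 0.48 vs {0.13, 0.22, 0.19, 0.19} → pass.
TC (methods 2·3): 0.43 vs {0.12, 0.15, 0.10, 0.11} → pass.
0 of 9 fail.

0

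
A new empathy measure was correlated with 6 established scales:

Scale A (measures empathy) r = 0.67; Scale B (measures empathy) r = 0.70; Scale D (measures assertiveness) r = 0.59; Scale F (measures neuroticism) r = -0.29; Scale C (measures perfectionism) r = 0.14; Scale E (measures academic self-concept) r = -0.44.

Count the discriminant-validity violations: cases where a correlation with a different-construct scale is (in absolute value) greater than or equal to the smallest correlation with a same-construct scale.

Convergent (same construct = empathy): Scale A, Scale B.
Smallest convergent = 0.67. Discriminant |r|: 0.59, 0.29, 0.14, 0.44; count ≥ 0.67 → 0.

0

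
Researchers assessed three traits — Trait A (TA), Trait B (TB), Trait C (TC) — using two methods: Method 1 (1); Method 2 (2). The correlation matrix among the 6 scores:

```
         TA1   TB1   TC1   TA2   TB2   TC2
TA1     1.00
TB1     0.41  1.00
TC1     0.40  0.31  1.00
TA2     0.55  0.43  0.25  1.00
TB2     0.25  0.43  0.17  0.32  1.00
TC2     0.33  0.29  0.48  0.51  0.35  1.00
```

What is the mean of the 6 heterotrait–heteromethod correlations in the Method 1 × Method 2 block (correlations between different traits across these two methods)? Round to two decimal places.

0.29

HTHM values (method 1 × method 2): 0.25, 0.33, 0.43, 0.29, 0.25, 0.17; mean = 1.72/6 = 0.29.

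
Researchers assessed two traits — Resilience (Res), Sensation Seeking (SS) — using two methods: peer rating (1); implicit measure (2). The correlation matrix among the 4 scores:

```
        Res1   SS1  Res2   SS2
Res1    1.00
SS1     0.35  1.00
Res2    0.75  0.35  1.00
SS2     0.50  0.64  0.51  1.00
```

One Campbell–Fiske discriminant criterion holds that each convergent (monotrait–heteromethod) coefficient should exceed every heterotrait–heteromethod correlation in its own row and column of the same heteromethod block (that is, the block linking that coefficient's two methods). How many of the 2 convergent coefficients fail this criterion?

0

Convergent coefficients and their comparison sets:
Res (methods 1·2): 0.75 vs {0.50, 0.35} → pass.
SS (methods 1·2): 0.64 vs {0.35, 0.50} → pass.
0 of 2 fail.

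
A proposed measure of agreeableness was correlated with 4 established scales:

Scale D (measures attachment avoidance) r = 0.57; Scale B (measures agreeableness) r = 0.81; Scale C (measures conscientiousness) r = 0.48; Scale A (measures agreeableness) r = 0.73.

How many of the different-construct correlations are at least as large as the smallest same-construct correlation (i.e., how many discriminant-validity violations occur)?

0

Convergent (same construct = agreeableness): Scale B, Scale A.
Smallest convergent = 0.73. Discriminant values: 0.57, 0.48; count ≥ 0.73 → 0.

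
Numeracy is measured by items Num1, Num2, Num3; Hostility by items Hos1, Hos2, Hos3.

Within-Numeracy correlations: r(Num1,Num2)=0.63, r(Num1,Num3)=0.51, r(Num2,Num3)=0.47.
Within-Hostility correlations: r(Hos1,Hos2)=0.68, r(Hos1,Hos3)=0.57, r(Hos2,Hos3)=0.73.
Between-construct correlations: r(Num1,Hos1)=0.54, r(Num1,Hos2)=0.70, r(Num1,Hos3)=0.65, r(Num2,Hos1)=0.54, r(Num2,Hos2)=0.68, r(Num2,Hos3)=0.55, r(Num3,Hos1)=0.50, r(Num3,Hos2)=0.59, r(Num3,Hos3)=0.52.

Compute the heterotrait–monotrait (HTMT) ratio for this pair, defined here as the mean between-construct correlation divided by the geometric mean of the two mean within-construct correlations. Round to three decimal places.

Mean between = 5.27/9 = 0.5856.
Mean within-Num = 1.61/3 = 0.5367; mean within-Hos = 1.98/3 = 0.6600.
Geometric mean = √(0.5367 × 0.6600) = 0.5952.
HTMT = 0.5856 / 0.5952 = 0.984.

0.984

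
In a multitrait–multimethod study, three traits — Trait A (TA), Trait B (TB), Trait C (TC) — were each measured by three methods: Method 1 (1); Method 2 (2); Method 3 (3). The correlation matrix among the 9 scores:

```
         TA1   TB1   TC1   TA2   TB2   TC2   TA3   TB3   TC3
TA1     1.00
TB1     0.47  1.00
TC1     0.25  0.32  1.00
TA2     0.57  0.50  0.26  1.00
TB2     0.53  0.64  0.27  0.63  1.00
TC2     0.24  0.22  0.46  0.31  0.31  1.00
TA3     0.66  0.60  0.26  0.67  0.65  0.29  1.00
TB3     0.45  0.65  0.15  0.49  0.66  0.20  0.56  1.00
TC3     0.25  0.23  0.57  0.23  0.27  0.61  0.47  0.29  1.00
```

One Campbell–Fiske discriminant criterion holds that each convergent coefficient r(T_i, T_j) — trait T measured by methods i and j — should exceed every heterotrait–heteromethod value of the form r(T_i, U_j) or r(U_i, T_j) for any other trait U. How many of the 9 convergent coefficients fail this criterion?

Checking each validity diagonal entry against its comparison values:
TA (methods 1·2): 0.57 vs {0.53, 0.50, 0.24, 0.26} → pass.
TA (methods 1·3): 0.66 vs {0.45, 0.60, 0.25, 0.26} → pass.
TA (methods 2·3): 0.67 vs {0.49, 0.65, 0.23, 0.29} → pass.
TB (methods 1·2): 0.64 vs {0.50, 0.53, 0.22, 0.27} → pass.
TB (methods 1·3): 0.65 vs {0.60, 0.45, 0.23, 0.15} → pass.
TB (methods 2·3): 0.66 vs {0.65, 0.49, 0.27, 0.20} → pass.
TC (methods 1·2): 0.46 vs {0.26, 0.24, 0.27, 0.22} → pass.
TC (methods 1·3): 0.57 vs {0.26, 0.25, 0.15, 0.23} → pass.
TC (methods 2·3): 0.61 vs {0.29, 0.23, 0.20, 0.27} → pass.
0 of 9 fail.

0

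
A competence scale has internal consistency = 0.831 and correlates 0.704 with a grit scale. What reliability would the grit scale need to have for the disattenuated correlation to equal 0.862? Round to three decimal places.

r_true = r_obs / √(r_xx · r_yy) ⇒ 0.862 = 0.704 / √(0.831 · r_yy).
√(0.831 · r_yy) = 0.704 / 0.862 = 0.8167; 0.831 · r_yy = 0.6670; r_yy = 0.6670 / 0.831 ≈ 0.803.

0.803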